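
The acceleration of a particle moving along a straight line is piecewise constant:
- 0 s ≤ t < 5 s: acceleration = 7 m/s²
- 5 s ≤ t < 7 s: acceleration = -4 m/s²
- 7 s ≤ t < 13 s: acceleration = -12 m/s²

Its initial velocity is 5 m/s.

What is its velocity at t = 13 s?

-40 m/s

Δv equals the area under the a-t graph; then v = v₀ + Δv.
0–5 s: 7 × 5 = 35 m/s
5–7 s: -4 × 2 = -8 m/s
7–13 s: -12 × 6 = -72 m/s
Δv = -45 m/s, so v(13) = 5 + (-45) = -40 m/s.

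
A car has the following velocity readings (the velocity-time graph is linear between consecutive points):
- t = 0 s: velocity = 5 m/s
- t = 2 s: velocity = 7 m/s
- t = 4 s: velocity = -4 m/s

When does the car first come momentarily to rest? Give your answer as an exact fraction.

t = 36/11 s

v changes sign on 2–4 s (from 7 to -4); the graph is linear there, so v = 0 at t = 2 + (-7)·(4 − 2)/(-4 − 7) = 36/11 s.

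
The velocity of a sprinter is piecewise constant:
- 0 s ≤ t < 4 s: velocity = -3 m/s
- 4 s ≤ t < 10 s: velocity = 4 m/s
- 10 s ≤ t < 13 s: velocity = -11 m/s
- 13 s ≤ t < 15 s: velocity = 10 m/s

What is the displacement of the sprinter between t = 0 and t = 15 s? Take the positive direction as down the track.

Displacement is the signed area under the v-t curve.
0–4 s: -3 × 4 = -12 m
4–10 s: 4 × 6 = 24 m
10–13 s: -11 × 3 = -33 m
13–15 s: 10 × 2 = 20 m
Net displacement = -1 m

-1 m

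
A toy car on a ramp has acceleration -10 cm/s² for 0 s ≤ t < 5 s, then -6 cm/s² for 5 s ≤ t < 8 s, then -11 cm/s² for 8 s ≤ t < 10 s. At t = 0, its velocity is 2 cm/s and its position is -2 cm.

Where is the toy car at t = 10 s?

On each constant-a segment, Δv = aΔt and Δx = v₀Δt + ½aΔt²; chain segment to segment.
0–5 s: v starts 2 cm/s; Δx = 2·5 + ½·-10·5² = -115 cm; v ends -48 cm/s.
5–8 s: v starts -48 cm/s; Δx = -48·3 + ½·-6·3² = -171 cm; v ends -66 cm/s.
8–10 s: v starts -66 cm/s; Δx = -66·2 + ½·-11·2² = -154 cm; v ends -88 cm/s.
x(10) = -2 + Σ Δx = -442 cm.

-442 cm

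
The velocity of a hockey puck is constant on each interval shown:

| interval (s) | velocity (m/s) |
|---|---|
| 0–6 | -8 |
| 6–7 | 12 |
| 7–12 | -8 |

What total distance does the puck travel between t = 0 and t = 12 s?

100 m

Total distance travelled is ∫|v| dt — sum the magnitudes of each area piece.
0–6 s: |-8| × 6 = 48 m
6–7 s: |12| × 1 = 12 m
7–12 s: |-8| × 5 = 40 m
Total distance = 100 m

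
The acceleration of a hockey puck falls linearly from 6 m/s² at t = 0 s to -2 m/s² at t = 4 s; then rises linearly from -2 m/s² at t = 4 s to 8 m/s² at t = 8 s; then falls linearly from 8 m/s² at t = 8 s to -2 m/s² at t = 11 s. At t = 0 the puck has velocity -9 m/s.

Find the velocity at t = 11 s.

20 m/s

Δv equals the area under the a-t graph; then v = v₀ + Δv.
0–4 s: ½(6 + -2)(4) = 8 m/s
4–8 s: ½(-2 + 8)(4) = 12 m/s
8–11 s: ½(8 + -2)(3) = 9 m/s
Δv = 29 m/s, so v(11) = -9 + (29) = 20 m/s.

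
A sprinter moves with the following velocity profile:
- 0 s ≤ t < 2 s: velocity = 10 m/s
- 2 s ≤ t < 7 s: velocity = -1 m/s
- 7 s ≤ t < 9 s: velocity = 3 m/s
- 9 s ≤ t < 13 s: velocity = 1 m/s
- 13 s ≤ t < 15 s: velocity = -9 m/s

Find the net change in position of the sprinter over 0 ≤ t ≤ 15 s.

7 m

Net displacement equals the area under the velocity-time graph (areas below the axis count negative).
0–2 s: 10 × 2 = 20 m
2–7 s: -1 × 5 = -5 m
7–9 s: 3 × 2 = 6 m
9–13 s: 1 × 4 = 4 m
13–15 s: -9 × 2 = -18 m
Net displacement = 7 m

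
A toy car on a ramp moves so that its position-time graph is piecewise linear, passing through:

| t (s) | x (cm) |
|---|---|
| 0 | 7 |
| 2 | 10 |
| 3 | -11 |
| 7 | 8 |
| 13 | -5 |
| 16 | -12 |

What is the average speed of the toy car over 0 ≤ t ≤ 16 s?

3.9375 cm/s

Average speed = (total path length)/(elapsed time); on a piecewise-linear x-t graph the path length is Σ|Δx|.
0–2 s: |Δx| = |10 − 7| = 3 cm
2–3 s: |Δx| = |-11 − 10| = 21 cm
3–7 s: |Δx| = |8 − -11| = 19 cm
7–13 s: |Δx| = |-5 − 8| = 13 cm
13–16 s: |Δx| = |-12 − -5| = 7 cm
Total path = 63 cm; average speed = 63/16 = 3.9375 cm/s.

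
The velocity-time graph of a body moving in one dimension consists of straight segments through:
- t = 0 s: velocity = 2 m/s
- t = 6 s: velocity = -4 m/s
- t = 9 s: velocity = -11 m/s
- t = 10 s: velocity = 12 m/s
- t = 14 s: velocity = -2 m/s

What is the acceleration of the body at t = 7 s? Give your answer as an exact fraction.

Acceleration is the slope of the v-t graph on 6–9 s: (-11 − -4)/(9 − 6) = -7/3 m/s².

-7/3 m/s²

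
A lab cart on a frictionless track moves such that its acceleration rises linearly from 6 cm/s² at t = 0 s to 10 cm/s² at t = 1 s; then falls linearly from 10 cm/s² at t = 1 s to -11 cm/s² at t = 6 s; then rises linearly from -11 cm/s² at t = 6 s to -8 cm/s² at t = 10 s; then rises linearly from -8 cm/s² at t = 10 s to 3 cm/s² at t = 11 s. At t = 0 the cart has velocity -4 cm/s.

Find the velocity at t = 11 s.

Δv equals the area under the a-t graph; then v = v₀ + Δv.
0–1 s: ½(6 + 10)(1) = 8 cm/s
1–6 s: ½(10 + -11)(5) = -2.5 cm/s
6–10 s: ½(-11 + -8)(4) = -38 cm/s
10–11 s: ½(-8 + 3)(1) = -2.5 cm/s
Δv = -35 cm/s, so v(11) = -4 + (-35) = -39 cm/s.

-39 cm/s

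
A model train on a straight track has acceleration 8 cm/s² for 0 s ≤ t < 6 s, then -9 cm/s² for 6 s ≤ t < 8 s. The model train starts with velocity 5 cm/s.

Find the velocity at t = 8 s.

35 cm/s

Δv equals the area under the a-t graph; then v = v₀ + Δv.
0–6 s: 8 × 6 = 48 cm/s
6–8 s: -9 × 2 = -18 cm/s
Δv = 30 cm/s, so v(8) = 5 + (30) = 35 cm/s.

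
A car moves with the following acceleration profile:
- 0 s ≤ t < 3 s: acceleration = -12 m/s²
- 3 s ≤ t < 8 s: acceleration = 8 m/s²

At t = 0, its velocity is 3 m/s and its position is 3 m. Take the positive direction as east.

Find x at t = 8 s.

On each constant-a segment, Δv = aΔt and Δx = v₀Δt + ½aΔt²; chain segment to segment.
0–3 s: v starts 3 m/s; Δx = 3·3 + ½·-12·3² = -45 m; v ends -33 m/s.
3–8 s: v starts -33 m/s; Δx = -33·5 + ½·8·5² = -65 m; v ends 7 m/s.
x(8) = 3 + Σ Δx = -107 m.

-107 m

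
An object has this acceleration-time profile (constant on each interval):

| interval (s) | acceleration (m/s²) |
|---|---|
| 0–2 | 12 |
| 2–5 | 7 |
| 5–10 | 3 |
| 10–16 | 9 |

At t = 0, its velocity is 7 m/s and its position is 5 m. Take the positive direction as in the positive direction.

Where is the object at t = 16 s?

On each constant-a segment, Δv = aΔt and Δx = v₀Δt + ½aΔt²; chain segment to segment.
0–2 s: v starts 7 m/s; Δx = 7·2 + ½·12·2² = 38 m; v ends 31 m/s.
2–5 s: v starts 31 m/s; Δx = 31·3 + ½·7·3² = 124.5 m; v ends 52 m/s.
5–10 s: v starts 52 m/s; Δx = 52·5 + ½·3·5² = 297.5 m; v ends 67 m/s.
10–16 s: v starts 67 m/s; Δx = 67·6 + ½·9·6² = 564 m; v ends 121 m/s.
x(16) = 5 + Σ Δx = 1029 m.

1029 m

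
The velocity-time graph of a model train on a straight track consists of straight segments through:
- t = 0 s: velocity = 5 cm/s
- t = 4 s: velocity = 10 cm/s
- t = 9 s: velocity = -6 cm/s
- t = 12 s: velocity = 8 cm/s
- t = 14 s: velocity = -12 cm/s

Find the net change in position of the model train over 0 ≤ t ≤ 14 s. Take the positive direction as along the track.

39 cm

Net displacement equals the area under the velocity-time graph (areas below the axis count negative).
0–4 s: ½(5 + 10)(4) = 30 cm
4–9 s: ½(10 + -6)(5) = 10 cm
9–12 s: ½(-6 + 8)(3) = 3 cm
12–14 s: ½(8 + -12)(2) = -4 cm
Net displacement = 39 cm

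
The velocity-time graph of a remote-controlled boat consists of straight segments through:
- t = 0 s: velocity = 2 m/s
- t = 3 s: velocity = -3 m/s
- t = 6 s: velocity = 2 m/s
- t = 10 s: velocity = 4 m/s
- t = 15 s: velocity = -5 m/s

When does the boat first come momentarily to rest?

t = 1.2 s

v changes sign on 0–3 s (from 2 to -3); the graph is linear there, so v = 0 at t = 0 + (-2)·(3 − 0)/(-3 − 2) = 1.2 s.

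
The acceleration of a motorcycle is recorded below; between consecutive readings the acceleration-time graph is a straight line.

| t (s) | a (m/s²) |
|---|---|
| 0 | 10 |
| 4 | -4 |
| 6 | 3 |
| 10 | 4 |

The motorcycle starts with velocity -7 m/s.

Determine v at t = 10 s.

18 m/s

Δv equals the area under the a-t graph; then v = v₀ + Δv.
0–4 s: ½(10 + -4)(4) = 12 m/s
4–6 s: ½(-4 + 3)(2) = -1 m/s
6–10 s: ½(3 + 4)(4) = 14 m/s
Δv = 25 m/s, so v(10) = -7 + (25) = 18 m/s.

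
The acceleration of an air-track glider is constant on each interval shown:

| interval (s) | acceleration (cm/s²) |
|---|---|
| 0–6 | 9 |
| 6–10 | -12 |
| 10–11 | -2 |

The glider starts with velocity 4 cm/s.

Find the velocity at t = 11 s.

Δv equals the area under the a-t graph; then v = v₀ + Δv.
0–6 s: 9 × 6 = 54 cm/s
6–10 s: -12 × 4 = -48 cm/s
10–11 s: -2 × 1 = -2 cm/s
Δv = 4 cm/s, so v(11) = 4 + (4) = 8 cm/s.

8 cm/s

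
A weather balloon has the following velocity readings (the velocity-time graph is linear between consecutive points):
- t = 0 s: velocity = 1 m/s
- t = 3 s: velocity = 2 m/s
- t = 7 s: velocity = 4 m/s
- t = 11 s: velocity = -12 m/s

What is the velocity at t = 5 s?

On 3–7 s the graph is linear from 2 to 4 m/s: v(5) = 2 + (4 − 2)·(5 − 3)/(7 − 3) = 3 m/s.

3 m/s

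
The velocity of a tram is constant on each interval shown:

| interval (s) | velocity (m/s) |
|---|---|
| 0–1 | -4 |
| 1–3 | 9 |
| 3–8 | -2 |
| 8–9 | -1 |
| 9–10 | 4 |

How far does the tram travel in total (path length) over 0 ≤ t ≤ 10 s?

37 m

Total distance travelled is ∫|v| dt — sum the magnitudes of each area piece.
0–1 s: |-4| × 1 = 4 m
1–3 s: |9| × 2 = 18 m
3–8 s: |-2| × 5 = 10 m
8–9 s: |-1| × 1 = 1 m
9–10 s: |4| × 1 = 4 m
Total distance = 37 m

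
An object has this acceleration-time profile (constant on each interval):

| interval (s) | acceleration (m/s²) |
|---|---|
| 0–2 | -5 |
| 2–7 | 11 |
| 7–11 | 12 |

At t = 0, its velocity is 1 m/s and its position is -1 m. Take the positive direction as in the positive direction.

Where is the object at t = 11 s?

363.5 m

On each constant-a segment, Δv = aΔt and Δx = v₀Δt + ½aΔt²; chain segment to segment.
0–2 s: v starts 1 m/s; Δx = 1·2 + ½·-5·2² = -8 m; v ends -9 m/s.
2–7 s: v starts -9 m/s; Δx = -9·5 + ½·11·5² = 92.5 m; v ends 46 m/s.
7–11 s: v starts 46 m/s; Δx = 46·4 + ½·12·4² = 280 m; v ends 94 m/s.
x(11) = -1 + Σ Δx = 363.5 m.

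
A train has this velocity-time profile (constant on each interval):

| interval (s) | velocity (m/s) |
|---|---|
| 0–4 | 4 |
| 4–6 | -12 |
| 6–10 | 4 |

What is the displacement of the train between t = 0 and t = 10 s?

8 m

Net displacement equals the area under the velocity-time graph (areas below the axis count negative).
0–4 s: 4 × 4 = 16 m
4–6 s: -12 × 2 = -24 m
6–10 s: 4 × 4 = 16 m
Net displacement = 8 m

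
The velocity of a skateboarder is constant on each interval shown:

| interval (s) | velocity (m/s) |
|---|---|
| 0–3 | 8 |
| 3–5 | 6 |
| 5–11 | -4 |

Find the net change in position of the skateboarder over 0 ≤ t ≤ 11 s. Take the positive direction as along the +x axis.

Displacement is the signed area under the v-t curve.
0–3 s: 8 × 3 = 24 m
3–5 s: 6 × 2 = 12 m
5–11 s: -4 × 6 = -24 m
Net displacement = 12 m

12 m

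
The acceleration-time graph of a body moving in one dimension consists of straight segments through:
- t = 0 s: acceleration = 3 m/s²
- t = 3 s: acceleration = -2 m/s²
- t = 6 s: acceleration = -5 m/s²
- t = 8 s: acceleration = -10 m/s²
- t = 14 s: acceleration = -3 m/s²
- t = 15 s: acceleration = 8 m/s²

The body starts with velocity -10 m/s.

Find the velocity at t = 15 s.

-70.5 m/s

Δv equals the area under the a-t graph; then v = v₀ + Δv.
0–3 s: ½(3 + -2)(3) = 1.5 m/s
3–6 s: ½(-2 + -5)(3) = -10.5 m/s
6–8 s: ½(-5 + -10)(2) = -15 m/s
8–14 s: ½(-10 + -3)(6) = -39 m/s
14–15 s: ½(-3 + 8)(1) = 2.5 m/s
Δv = -60.5 m/s, so v(15) = -10 + (-60.5) = -70.5 m/s.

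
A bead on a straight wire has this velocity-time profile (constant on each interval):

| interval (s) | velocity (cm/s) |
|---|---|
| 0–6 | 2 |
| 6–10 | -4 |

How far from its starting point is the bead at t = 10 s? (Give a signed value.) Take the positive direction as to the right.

Displacement is the signed area under the v-t curve.
0–6 s: 2 × 6 = 12 cm
6–10 s: -4 × 4 = -16 cm
Net displacement = -4 cm

-4 cm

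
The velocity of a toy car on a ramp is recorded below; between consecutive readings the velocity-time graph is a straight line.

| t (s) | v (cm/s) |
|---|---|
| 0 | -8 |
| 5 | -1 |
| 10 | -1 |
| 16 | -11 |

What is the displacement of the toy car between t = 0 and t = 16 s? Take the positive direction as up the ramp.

-63.5 cm

Net displacement equals the area under the velocity-time graph (areas below the axis count negative).
0–5 s: ½(-8 + -1)(5) = -22.5 cm
5–10 s: -1 × 5 = -5 cm
10–16 s: ½(-1 + -11)(6) = -36 cm
Net displacement = -63.5 cm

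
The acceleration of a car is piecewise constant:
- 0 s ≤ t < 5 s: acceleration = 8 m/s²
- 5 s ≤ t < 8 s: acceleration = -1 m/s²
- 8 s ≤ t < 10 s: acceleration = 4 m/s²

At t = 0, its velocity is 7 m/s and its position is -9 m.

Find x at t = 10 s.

358.5 m

On each constant-a segment, Δv = aΔt and Δx = v₀Δt + ½aΔt²; chain segment to segment.
0–5 s: v starts 7 m/s; Δx = 7·5 + ½·8·5² = 135 m; v ends 47 m/s.
5–8 s: v starts 47 m/s; Δx = 47·3 + ½·-1·3² = 136.5 m; v ends 44 m/s.
8–10 s: v starts 44 m/s; Δx = 44·2 + ½·4·2² = 96 m; v ends 52 m/s.
x(10) = -9 + Σ Δx = 358.5 m.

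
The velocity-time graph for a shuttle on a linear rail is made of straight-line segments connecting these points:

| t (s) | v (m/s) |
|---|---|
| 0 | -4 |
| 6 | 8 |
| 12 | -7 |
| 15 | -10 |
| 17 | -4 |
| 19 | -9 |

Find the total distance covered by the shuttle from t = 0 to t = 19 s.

Total distance travelled is ∫|v| dt — sum the magnitudes of each area piece.
0–6 s: v = 0 at t = 2 s; triangle areas 4 + 16 = 20 m
6–12 s: v = 0 at t = 9.2 s; triangle areas 12.8 + 9.8 = 22.6 m
12–15 s: |½(-7 + -10)(3)| = 25.5 m
15–17 s: |½(-10 + -4)(2)| = 14 m
17–19 s: |½(-4 + -9)(2)| = 13 m
Total distance = 95.1 m

95.1 m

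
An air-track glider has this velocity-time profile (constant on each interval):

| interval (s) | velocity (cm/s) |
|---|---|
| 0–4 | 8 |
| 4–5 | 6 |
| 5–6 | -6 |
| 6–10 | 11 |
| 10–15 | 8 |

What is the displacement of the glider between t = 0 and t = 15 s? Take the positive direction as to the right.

Net displacement equals the area under the velocity-time graph (areas below the axis count negative).
0–4 s: 8 × 4 = 32 cm
4–5 s: 6 × 1 = 6 cm
5–6 s: -6 × 1 = -6 cm
6–10 s: 11 × 4 = 44 cm
10–15 s: 8 × 5 = 40 cm
Net displacement = 116 cm

116 cm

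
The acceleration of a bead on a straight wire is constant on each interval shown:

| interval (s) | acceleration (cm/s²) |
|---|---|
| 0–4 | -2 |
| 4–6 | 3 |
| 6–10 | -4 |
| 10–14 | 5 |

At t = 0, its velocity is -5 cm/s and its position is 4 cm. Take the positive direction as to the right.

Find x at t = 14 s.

On each constant-a segment, Δv = aΔt and Δx = v₀Δt + ½aΔt²; chain segment to segment.
0–4 s: v starts -5 cm/s; Δx = -5·4 + ½·-2·4² = -36 cm; v ends -13 cm/s.
4–6 s: v starts -13 cm/s; Δx = -13·2 + ½·3·2² = -20 cm; v ends -7 cm/s.
6–10 s: v starts -7 cm/s; Δx = -7·4 + ½·-4·4² = -60 cm; v ends -23 cm/s.
10–14 s: v starts -23 cm/s; Δx = -23·4 + ½·5·4² = -52 cm; v ends -3 cm/s.
x(14) = 4 + Σ Δx = -164 cm.

-164 cm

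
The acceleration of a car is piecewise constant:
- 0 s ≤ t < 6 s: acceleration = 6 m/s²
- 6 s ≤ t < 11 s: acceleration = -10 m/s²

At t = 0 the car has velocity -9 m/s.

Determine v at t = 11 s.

Δv equals the area under the a-t graph; then v = v₀ + Δv.
0–6 s: 6 × 6 = 36 m/s
6–11 s: -10 × 5 = -50 m/s
Δv = -14 m/s, so v(11) = -9 + (-14) = -23 m/s.

-23 m/s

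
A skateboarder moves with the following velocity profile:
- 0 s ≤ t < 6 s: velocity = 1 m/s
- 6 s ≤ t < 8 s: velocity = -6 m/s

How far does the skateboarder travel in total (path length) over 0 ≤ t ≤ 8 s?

18 m

Total distance travelled is ∫|v| dt — sum the magnitudes of each area piece.
0–6 s: |1| × 6 = 6 m
6–8 s: |-6| × 2 = 12 m
Total distance = 18 m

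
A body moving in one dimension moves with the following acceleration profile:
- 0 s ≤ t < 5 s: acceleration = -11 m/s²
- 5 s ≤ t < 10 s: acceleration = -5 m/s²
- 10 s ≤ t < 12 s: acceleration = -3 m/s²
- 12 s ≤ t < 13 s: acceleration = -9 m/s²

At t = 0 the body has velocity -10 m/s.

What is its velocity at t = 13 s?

Δv equals the area under the a-t graph; then v = v₀ + Δv.
0–5 s: -11 × 5 = -55 m/s
5–10 s: -5 × 5 = -25 m/s
10–12 s: -3 × 2 = -6 m/s
12–13 s: -9 × 1 = -9 m/s
Δv = -95 m/s, so v(13) = -10 + (-95) = -105 m/s.

-105 m/s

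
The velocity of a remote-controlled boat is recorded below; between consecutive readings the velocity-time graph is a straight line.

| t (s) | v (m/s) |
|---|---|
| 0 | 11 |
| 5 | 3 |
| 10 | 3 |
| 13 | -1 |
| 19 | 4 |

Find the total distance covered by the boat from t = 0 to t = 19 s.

63.95 m

Distance (not displacement) is the total path length: add the absolute areas under v-t.
0–5 s: |½(11 + 3)(5)| = 35 m
5–10 s: |3| × 5 = 15 m
10–13 s: v = 0 at t = 12.25 s; triangle areas 3.375 + 0.375 = 3.75 m
13–19 s: v = 0 at t = 14.2 s; triangle areas 0.6 + 9.6 = 10.2 m
Total distance = 63.95 m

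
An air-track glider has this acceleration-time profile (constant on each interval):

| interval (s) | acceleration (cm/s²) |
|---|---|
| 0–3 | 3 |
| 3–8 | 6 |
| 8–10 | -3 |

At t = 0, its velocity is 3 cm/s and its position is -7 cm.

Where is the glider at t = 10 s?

On each constant-a segment, Δv = aΔt and Δx = v₀Δt + ½aΔt²; chain segment to segment.
0–3 s: v starts 3 cm/s; Δx = 3·3 + ½·3·3² = 22.5 cm; v ends 12 cm/s.
3–8 s: v starts 12 cm/s; Δx = 12·5 + ½·6·5² = 135 cm; v ends 42 cm/s.
8–10 s: v starts 42 cm/s; Δx = 42·2 + ½·-3·2² = 78 cm; v ends 36 cm/s.
x(10) = -7 + Σ Δx = 228.5 cm.

228.5 cm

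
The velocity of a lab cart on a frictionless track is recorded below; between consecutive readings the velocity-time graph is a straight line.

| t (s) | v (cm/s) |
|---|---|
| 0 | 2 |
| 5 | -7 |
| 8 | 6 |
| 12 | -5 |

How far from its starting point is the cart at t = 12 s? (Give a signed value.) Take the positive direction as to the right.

-12 cm

Net displacement equals the area under the velocity-time graph (areas below the axis count negative).
0–5 s: ½(2 + -7)(5) = -12.5 cm
5–8 s: ½(-7 + 6)(3) = -1.5 cm
8–12 s: ½(6 + -5)(4) = 2 cm
Net displacement = -12 cm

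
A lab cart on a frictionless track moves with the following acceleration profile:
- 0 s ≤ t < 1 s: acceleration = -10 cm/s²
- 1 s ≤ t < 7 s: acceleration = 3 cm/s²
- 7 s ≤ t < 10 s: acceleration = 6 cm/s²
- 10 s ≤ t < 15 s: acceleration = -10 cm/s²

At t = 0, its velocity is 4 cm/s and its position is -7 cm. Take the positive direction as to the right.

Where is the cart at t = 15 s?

98 cm

On each constant-a segment, Δv = aΔt and Δx = v₀Δt + ½aΔt²; chain segment to segment.
0–1 s: v starts 4 cm/s; Δx = 4·1 + ½·-10·1² = -1 cm; v ends -6 cm/s.
1–7 s: v starts -6 cm/s; Δx = -6·6 + ½·3·6² = 18 cm; v ends 12 cm/s.
7–10 s: v starts 12 cm/s; Δx = 12·3 + ½·6·3² = 63 cm; v ends 30 cm/s.
10–15 s: v starts 30 cm/s; Δx = 30·5 + ½·-10·5² = 25 cm; v ends -20 cm/s.
x(15) = -7 + Σ Δx = 98 cm.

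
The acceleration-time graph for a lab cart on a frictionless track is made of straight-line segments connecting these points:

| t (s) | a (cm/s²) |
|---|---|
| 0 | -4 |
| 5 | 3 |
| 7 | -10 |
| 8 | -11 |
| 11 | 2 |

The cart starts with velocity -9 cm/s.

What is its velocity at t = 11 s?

Δv equals the area under the a-t graph; then v = v₀ + Δv.
0–5 s: ½(-4 + 3)(5) = -2.5 cm/s
5–7 s: ½(3 + -10)(2) = -7 cm/s
7–8 s: ½(-10 + -11)(1) = -10.5 cm/s
8–11 s: ½(-11 + 2)(3) = -13.5 cm/s
Δv = -33.5 cm/s, so v(11) = -9 + (-33.5) = -42.5 cm/s.

-42.5 cm/s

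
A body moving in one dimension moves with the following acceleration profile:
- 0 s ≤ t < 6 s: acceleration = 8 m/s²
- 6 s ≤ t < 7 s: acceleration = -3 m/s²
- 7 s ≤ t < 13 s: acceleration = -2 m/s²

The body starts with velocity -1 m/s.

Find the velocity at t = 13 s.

Δv equals the area under the a-t graph; then v = v₀ + Δv.
0–6 s: 8 × 6 = 48 m/s
6–7 s: -3 × 1 = -3 m/s
7–13 s: -2 × 6 = -12 m/s
Δv = 33 m/s, so v(13) = -1 + (33) = 32 m/s.

32 m/s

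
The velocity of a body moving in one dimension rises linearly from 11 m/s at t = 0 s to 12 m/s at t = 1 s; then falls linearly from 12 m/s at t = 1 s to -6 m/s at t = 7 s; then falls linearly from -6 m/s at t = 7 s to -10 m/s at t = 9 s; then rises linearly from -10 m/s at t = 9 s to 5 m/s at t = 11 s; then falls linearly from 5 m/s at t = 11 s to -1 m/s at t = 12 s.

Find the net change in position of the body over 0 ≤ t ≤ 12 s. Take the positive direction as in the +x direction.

Net displacement equals the area under the velocity-time graph (areas below the axis count negative).
0–1 s: ½(11 + 12)(1) = 11.5 m
1–7 s: ½(12 + -6)(6) = 18 m
7–9 s: ½(-6 + -10)(2) = -16 m
9–11 s: ½(-10 + 5)(2) = -5 m
11–12 s: ½(5 + -1)(1) = 2 m
Net displacement = 10.5 m

10.5 m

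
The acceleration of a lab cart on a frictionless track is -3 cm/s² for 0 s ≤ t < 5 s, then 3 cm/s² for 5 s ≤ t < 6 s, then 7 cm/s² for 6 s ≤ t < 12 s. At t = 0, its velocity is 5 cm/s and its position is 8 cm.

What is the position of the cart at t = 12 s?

On each constant-a segment, Δv = aΔt and Δx = v₀Δt + ½aΔt²; chain segment to segment.
0–5 s: v starts 5 cm/s; Δx = 5·5 + ½·-3·5² = -12.5 cm; v ends -10 cm/s.
5–6 s: v starts -10 cm/s; Δx = -10·1 + ½·3·1² = -8.5 cm; v ends -7 cm/s.
6–12 s: v starts -7 cm/s; Δx = -7·6 + ½·7·6² = 84 cm; v ends 35 cm/s.
x(12) = 8 + Σ Δx = 71 cm.

71 cm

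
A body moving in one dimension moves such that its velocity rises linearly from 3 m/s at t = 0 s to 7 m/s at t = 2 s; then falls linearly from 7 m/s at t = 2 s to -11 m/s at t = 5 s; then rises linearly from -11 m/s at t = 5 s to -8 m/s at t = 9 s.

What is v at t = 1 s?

On 0–2 s the graph is linear from 3 to 7 m/s: v(1) = 3 + (7 − 3)·(1 − 0)/(2 − 0) = 5 m/s.

5 m/s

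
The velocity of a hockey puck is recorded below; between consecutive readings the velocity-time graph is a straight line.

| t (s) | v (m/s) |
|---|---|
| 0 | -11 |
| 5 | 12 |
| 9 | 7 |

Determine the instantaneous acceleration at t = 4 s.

4.6 m/s²

Acceleration is the slope of the v-t graph on 0–5 s: (12 − -11)/(5 − 0) = 4.6 m/s².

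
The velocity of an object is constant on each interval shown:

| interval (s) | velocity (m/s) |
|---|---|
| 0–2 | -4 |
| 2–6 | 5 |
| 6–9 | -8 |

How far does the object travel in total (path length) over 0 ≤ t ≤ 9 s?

Distance (not displacement) is the total path length: add the absolute areas under v-t.
0–2 s: |-4| × 2 = 8 m
2–6 s: |5| × 4 = 20 m
6–9 s: |-8| × 3 = 24 m
Total distance = 52 m

52 m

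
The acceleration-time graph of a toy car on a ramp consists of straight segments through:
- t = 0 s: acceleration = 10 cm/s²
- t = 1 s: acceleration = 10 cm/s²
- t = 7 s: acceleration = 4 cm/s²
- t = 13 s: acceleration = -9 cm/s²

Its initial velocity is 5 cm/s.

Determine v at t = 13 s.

Δv equals the area under the a-t graph; then v = v₀ + Δv.
0–1 s: 10 × 1 = 10 cm/s
1–7 s: ½(10 + 4)(6) = 42 cm/s
7–13 s: ½(4 + -9)(6) = -15 cm/s
Δv = 37 cm/s, so v(13) = 5 + (37) = 42 cm/s.

42 cm/s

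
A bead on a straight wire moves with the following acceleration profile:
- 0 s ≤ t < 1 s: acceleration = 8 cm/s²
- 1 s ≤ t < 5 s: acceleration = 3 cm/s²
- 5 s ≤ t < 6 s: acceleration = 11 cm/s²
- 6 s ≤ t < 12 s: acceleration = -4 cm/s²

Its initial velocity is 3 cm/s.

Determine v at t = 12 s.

10 cm/s

Δv equals the area under the a-t graph; then v = v₀ + Δv.
0–1 s: 8 × 1 = 8 cm/s
1–5 s: 3 × 4 = 12 cm/s
5–6 s: 11 × 1 = 11 cm/s
6–12 s: -4 × 6 = -24 cm/s
Δv = 7 cm/s, so v(12) = 3 + (7) = 10 cm/s.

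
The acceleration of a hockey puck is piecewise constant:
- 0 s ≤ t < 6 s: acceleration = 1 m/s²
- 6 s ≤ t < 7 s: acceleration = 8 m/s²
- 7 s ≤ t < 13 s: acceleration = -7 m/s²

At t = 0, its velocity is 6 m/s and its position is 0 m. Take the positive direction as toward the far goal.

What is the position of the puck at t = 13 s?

64 m

On each constant-a segment, Δv = aΔt and Δx = v₀Δt + ½aΔt²; chain segment to segment.
0–6 s: v starts 6 m/s; Δx = 6·6 + ½·1·6² = 54 m; v ends 12 m/s.
6–7 s: v starts 12 m/s; Δx = 12·1 + ½·8·1² = 16 m; v ends 20 m/s.
7–13 s: v starts 20 m/s; Δx = 20·6 + ½·-7·6² = -6 m; v ends -22 m/s.
x(13) = 0 + Σ Δx = 64 m.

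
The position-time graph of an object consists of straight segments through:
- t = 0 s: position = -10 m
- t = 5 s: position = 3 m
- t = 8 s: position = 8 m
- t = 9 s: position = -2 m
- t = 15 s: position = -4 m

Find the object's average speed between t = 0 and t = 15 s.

2 m/s

Average speed = (total path length)/(elapsed time); on a piecewise-linear x-t graph the path length is Σ|Δx|.
0–5 s: |Δx| = |3 − -10| = 13 m
5–8 s: |Δx| = |8 − 3| = 5 m
8–9 s: |Δx| = |-2 − 8| = 10 m
9–15 s: |Δx| = |-4 − -2| = 2 m
Total path = 30 m; average speed = 30/15 = 2 m/s.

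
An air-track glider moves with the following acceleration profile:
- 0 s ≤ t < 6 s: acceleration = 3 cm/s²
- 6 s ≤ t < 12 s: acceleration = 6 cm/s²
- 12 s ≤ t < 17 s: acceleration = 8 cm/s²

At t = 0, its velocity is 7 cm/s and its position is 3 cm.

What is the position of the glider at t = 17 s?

762 cm

On each constant-a segment, Δv = aΔt and Δx = v₀Δt + ½aΔt²; chain segment to segment.
0–6 s: v starts 7 cm/s; Δx = 7·6 + ½·3·6² = 96 cm; v ends 25 cm/s.
6–12 s: v starts 25 cm/s; Δx = 25·6 + ½·6·6² = 258 cm; v ends 61 cm/s.
12–17 s: v starts 61 cm/s; Δx = 61·5 + ½·8·5² = 405 cm; v ends 101 cm/s.
x(17) = 3 + Σ Δx = 762 cm.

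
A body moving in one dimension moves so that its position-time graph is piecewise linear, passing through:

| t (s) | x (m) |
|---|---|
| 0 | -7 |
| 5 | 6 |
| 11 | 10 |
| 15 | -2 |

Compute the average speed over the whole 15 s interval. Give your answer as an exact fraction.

Average speed = (total path length)/(elapsed time); on a piecewise-linear x-t graph the path length is Σ|Δx|.
0–5 s: |Δx| = |6 − -7| = 13 m
5–11 s: |Δx| = |10 − 6| = 4 m
11–15 s: |Δx| = |-2 − 10| = 12 m
Total path = 29 m; average speed = 29/15 = 29/15 m/s.

29/15 m/s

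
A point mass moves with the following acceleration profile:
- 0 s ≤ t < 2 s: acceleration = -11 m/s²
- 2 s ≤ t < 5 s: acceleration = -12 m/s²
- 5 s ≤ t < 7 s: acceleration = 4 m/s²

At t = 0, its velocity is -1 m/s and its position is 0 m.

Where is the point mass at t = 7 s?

On each constant-a segment, Δv = aΔt and Δx = v₀Δt + ½aΔt²; chain segment to segment.
0–2 s: v starts -1 m/s; Δx = -1·2 + ½·-11·2² = -24 m; v ends -23 m/s.
2–5 s: v starts -23 m/s; Δx = -23·3 + ½·-12·3² = -123 m; v ends -59 m/s.
5–7 s: v starts -59 m/s; Δx = -59·2 + ½·4·2² = -110 m; v ends -51 m/s.
x(7) = 0 + Σ Δx = -257 m.

-257 m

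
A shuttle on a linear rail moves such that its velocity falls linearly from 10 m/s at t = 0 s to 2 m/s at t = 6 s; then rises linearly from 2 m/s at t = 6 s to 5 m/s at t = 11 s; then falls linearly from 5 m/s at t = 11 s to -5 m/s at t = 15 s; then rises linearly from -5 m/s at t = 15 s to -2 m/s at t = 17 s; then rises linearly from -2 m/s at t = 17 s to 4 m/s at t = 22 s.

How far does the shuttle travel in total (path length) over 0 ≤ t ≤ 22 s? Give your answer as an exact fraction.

Distance (not displacement) is the total path length: add the absolute areas under v-t.
0–6 s: |½(10 + 2)(6)| = 36 m
6–11 s: |½(2 + 5)(5)| = 17.5 m
11–15 s: v = 0 at t = 13 s; triangle areas 5 + 5 = 10 m
15–17 s: |½(-5 + -2)(2)| = 7 m
17–22 s: v = 0 at t = 56/3 s; triangle areas 5/3 + 20/3 = 25/3 m
Total distance = 473/6 m

473/6 m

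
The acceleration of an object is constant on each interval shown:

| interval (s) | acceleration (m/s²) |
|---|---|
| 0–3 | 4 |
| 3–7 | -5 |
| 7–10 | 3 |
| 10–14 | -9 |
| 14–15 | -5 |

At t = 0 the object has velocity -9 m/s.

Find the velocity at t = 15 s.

Δv equals the area under the a-t graph; then v = v₀ + Δv.
0–3 s: 4 × 3 = 12 m/s
3–7 s: -5 × 4 = -20 m/s
7–10 s: 3 × 3 = 9 m/s
10–14 s: -9 × 4 = -36 m/s
14–15 s: -5 × 1 = -5 m/s
Δv = -40 m/s, so v(15) = -9 + (-40) = -49 m/s.

-49 m/s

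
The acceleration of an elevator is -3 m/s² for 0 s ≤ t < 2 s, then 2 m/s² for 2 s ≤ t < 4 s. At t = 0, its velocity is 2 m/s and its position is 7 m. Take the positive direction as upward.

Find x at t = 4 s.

On each constant-a segment, Δv = aΔt and Δx = v₀Δt + ½aΔt²; chain segment to segment.
0–2 s: v starts 2 m/s; Δx = 2·2 + ½·-3·2² = -2 m; v ends -4 m/s.
2–4 s: v starts -4 m/s; Δx = -4·2 + ½·2·2² = -4 m; v ends 0 m/s.
x(4) = 7 + Σ Δx = 1 m.

1 m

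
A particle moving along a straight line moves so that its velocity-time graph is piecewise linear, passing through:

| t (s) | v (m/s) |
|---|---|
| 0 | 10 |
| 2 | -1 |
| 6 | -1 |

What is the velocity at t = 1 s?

On 0–2 s the graph is linear from 10 to -1 m/s: v(1) = 10 + (-1 − 10)·(1 − 0)/(2 − 0) = 4.5 m/s.

4.5 m/s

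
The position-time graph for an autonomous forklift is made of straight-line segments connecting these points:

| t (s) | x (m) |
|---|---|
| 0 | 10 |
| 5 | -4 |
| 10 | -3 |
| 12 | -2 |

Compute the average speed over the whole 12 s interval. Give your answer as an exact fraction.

4/3 m/s

Average speed = (total path length)/(elapsed time); on a piecewise-linear x-t graph the path length is Σ|Δx|.
0–5 s: |Δx| = |-4 − 10| = 14 m
5–10 s: |Δx| = |-3 − -4| = 1 m
10–12 s: |Δx| = |-2 − -3| = 1 m
Total path = 16 m; average speed = 16/12 = 4/3 m/s.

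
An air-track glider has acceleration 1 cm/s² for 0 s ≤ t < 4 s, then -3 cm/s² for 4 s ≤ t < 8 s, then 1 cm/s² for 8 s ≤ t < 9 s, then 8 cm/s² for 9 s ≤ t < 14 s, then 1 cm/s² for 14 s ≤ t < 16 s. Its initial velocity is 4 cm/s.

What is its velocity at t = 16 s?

Δv equals the area under the a-t graph; then v = v₀ + Δv.
0–4 s: 1 × 4 = 4 cm/s
4–8 s: -3 × 4 = -12 cm/s
8–9 s: 1 × 1 = 1 cm/s
9–14 s: 8 × 5 = 40 cm/s
14–16 s: 1 × 2 = 2 cm/s
Δv = 35 cm/s, so v(16) = 4 + (35) = 39 cm/s.

39 cm/s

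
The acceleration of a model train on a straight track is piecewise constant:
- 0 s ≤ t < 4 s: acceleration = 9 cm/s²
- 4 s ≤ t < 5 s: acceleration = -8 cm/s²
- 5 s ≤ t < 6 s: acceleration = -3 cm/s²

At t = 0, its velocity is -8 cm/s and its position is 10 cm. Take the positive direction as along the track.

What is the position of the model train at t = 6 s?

92.5 cm

On each constant-a segment, Δv = aΔt and Δx = v₀Δt + ½aΔt²; chain segment to segment.
0–4 s: v starts -8 cm/s; Δx = -8·4 + ½·9·4² = 40 cm; v ends 28 cm/s.
4–5 s: v starts 28 cm/s; Δx = 28·1 + ½·-8·1² = 24 cm; v ends 20 cm/s.
5–6 s: v starts 20 cm/s; Δx = 20·1 + ½·-3·1² = 18.5 cm; v ends 17 cm/s.
x(6) = 10 + Σ Δx = 92.5 cm.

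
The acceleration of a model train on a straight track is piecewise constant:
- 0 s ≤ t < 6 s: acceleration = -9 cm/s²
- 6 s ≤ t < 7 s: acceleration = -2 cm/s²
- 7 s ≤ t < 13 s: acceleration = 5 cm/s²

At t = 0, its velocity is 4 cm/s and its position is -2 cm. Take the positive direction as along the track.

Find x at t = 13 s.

On each constant-a segment, Δv = aΔt and Δx = v₀Δt + ½aΔt²; chain segment to segment.
0–6 s: v starts 4 cm/s; Δx = 4·6 + ½·-9·6² = -138 cm; v ends -50 cm/s.
6–7 s: v starts -50 cm/s; Δx = -50·1 + ½·-2·1² = -51 cm; v ends -52 cm/s.
7–13 s: v starts -52 cm/s; Δx = -52·6 + ½·5·6² = -222 cm; v ends -22 cm/s.
x(13) = -2 + Σ Δx = -413 cm.

-413 cm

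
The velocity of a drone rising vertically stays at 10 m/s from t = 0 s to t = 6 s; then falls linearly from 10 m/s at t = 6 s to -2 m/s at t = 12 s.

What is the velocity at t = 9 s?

On 6–12 s the graph is linear from 10 to -2 m/s: v(9) = 10 + (-2 − 10)·(9 − 6)/(12 − 6) = 4 m/s.

4 m/s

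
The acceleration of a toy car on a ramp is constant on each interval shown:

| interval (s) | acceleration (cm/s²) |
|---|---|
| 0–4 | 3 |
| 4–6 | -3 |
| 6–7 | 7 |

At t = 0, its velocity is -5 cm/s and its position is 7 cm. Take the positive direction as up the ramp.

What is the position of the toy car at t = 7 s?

23.5 cm

On each constant-a segment, Δv = aΔt and Δx = v₀Δt + ½aΔt²; chain segment to segment.
0–4 s: v starts -5 cm/s; Δx = -5·4 + ½·3·4² = 4 cm; v ends 7 cm/s.
4–6 s: v starts 7 cm/s; Δx = 7·2 + ½·-3·2² = 8 cm; v ends 1 cm/s.
6–7 s: v starts 1 cm/s; Δx = 1·1 + ½·7·1² = 4.5 cm; v ends 8 cm/s.
x(7) = 7 + Σ Δx = 23.5 cm.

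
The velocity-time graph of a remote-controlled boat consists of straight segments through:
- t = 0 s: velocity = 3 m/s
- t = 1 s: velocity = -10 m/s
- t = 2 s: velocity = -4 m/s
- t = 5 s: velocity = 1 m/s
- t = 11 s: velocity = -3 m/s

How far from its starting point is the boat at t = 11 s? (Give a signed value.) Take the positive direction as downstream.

Displacement is the signed area under the v-t curve.
0–1 s: ½(3 + -10)(1) = -3.5 m
1–2 s: ½(-10 + -4)(1) = -7 m
2–5 s: ½(-4 + 1)(3) = -4.5 m
5–11 s: ½(1 + -3)(6) = -6 m
Net displacement = -21 m

-21 m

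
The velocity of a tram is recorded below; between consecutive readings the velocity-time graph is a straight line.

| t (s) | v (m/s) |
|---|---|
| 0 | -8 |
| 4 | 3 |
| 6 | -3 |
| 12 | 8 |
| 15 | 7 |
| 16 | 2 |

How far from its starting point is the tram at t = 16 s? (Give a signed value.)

32 m

Net displacement equals the area under the velocity-time graph (areas below the axis count negative).
0–4 s: ½(-8 + 3)(4) = -10 m
4–6 s: ½(3 + -3)(2) = 0 m
6–12 s: ½(-3 + 8)(6) = 15 m
12–15 s: ½(8 + 7)(3) = 22.5 m
15–16 s: ½(7 + 2)(1) = 4.5 m
Net displacement = 32 m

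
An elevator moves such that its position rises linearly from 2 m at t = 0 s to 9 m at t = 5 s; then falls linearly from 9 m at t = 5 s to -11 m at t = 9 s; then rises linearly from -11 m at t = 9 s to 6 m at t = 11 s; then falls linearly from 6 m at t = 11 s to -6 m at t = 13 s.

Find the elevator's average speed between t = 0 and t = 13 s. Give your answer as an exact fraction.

Average speed = (total path length)/(elapsed time); on a piecewise-linear x-t graph the path length is Σ|Δx|.
0–5 s: |Δx| = |9 − 2| = 7 m
5–9 s: |Δx| = |-11 − 9| = 20 m
9–11 s: |Δx| = |6 − -11| = 17 m
11–13 s: |Δx| = |-6 − 6| = 12 m
Total path = 56 m; average speed = 56/13 = 56/13 m/s.

56/13 m/s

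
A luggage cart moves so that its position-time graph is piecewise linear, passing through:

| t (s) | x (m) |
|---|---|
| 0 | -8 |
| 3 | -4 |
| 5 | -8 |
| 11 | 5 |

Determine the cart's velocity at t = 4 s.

-2 m/s

Velocity is the slope of the x-t graph on 3–5 s: (-8 − -4)/(5 − 3) = -2 m/s.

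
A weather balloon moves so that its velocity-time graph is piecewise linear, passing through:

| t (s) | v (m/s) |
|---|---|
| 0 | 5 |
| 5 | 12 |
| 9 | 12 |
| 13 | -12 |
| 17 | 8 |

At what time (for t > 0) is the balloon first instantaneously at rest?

t = 11 s

v changes sign on 9–13 s (from 12 to -12); the graph is linear there, so v = 0 at t = 9 + (-12)·(13 − 9)/(-12 − 12) = 11 s.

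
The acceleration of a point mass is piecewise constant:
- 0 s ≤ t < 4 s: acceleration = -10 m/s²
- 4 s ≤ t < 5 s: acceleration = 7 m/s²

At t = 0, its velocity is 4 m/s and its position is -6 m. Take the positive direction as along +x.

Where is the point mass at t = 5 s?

-102.5 m

On each constant-a segment, Δv = aΔt and Δx = v₀Δt + ½aΔt²; chain segment to segment.
0–4 s: v starts 4 m/s; Δx = 4·4 + ½·-10·4² = -64 m; v ends -36 m/s.
4–5 s: v starts -36 m/s; Δx = -36·1 + ½·7·1² = -32.5 m; v ends -29 m/s.
x(5) = -6 + Σ Δx = -102.5 m.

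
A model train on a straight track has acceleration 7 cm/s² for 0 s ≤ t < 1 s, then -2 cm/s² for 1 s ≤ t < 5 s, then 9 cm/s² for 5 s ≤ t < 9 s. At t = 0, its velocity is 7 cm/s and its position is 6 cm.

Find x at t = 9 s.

152.5 cm

On each constant-a segment, Δv = aΔt and Δx = v₀Δt + ½aΔt²; chain segment to segment.
0–1 s: v starts 7 cm/s; Δx = 7·1 + ½·7·1² = 10.5 cm; v ends 14 cm/s.
1–5 s: v starts 14 cm/s; Δx = 14·4 + ½·-2·4² = 40 cm; v ends 6 cm/s.
5–9 s: v starts 6 cm/s; Δx = 6·4 + ½·9·4² = 96 cm; v ends 42 cm/s.
x(9) = 6 + Σ Δx = 152.5 cm.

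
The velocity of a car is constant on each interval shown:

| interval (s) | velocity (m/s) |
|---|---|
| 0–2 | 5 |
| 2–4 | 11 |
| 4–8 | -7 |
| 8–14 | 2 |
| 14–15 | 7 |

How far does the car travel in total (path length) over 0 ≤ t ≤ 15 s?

Total distance travelled is ∫|v| dt — sum the magnitudes of each area piece.
0–2 s: |5| × 2 = 10 m
2–4 s: |11| × 2 = 22 m
4–8 s: |-7| × 4 = 28 m
8–14 s: |2| × 6 = 12 m
14–15 s: |7| × 1 = 7 m
Total distance = 79 m

79 m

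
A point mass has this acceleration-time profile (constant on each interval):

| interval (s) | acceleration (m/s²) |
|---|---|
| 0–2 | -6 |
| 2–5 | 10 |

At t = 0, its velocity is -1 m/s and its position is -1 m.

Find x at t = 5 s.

On each constant-a segment, Δv = aΔt and Δx = v₀Δt + ½aΔt²; chain segment to segment.
0–2 s: v starts -1 m/s; Δx = -1·2 + ½·-6·2² = -14 m; v ends -13 m/s.
2–5 s: v starts -13 m/s; Δx = -13·3 + ½·10·3² = 6 m; v ends 17 m/s.
x(5) = -1 + Σ Δx = -9 m.

-9 m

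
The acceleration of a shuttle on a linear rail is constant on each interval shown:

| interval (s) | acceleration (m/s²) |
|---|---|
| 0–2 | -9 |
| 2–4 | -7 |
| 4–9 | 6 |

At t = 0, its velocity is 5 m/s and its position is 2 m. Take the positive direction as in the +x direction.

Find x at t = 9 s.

-106 m

On each constant-a segment, Δv = aΔt and Δx = v₀Δt + ½aΔt²; chain segment to segment.
0–2 s: v starts 5 m/s; Δx = 5·2 + ½·-9·2² = -8 m; v ends -13 m/s.
2–4 s: v starts -13 m/s; Δx = -13·2 + ½·-7·2² = -40 m; v ends -27 m/s.
4–9 s: v starts -27 m/s; Δx = -27·5 + ½·6·5² = -60 m; v ends 3 m/s.
x(9) = 2 + Σ Δx = -106 m.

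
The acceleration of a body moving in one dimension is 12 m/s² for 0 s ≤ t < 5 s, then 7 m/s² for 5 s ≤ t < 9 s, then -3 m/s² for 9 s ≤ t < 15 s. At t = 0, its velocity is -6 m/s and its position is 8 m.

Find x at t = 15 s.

838 m

On each constant-a segment, Δv = aΔt and Δx = v₀Δt + ½aΔt²; chain segment to segment.
0–5 s: v starts -6 m/s; Δx = -6·5 + ½·12·5² = 120 m; v ends 54 m/s.
5–9 s: v starts 54 m/s; Δx = 54·4 + ½·7·4² = 272 m; v ends 82 m/s.
9–15 s: v starts 82 m/s; Δx = 82·6 + ½·-3·6² = 438 m; v ends 64 m/s.
x(15) = 8 + Σ Δx = 838 m.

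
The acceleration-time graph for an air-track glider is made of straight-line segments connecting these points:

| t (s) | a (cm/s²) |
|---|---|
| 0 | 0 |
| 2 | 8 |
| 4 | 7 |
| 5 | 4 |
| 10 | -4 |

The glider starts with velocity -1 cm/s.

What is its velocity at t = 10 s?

27.5 cm/s

Δv equals the area under the a-t graph; then v = v₀ + Δv.
0–2 s: ½(0 + 8)(2) = 8 cm/s
2–4 s: ½(8 + 7)(2) = 15 cm/s
4–5 s: ½(7 + 4)(1) = 5.5 cm/s
5–10 s: ½(4 + -4)(5) = 0 cm/s
Δv = 28.5 cm/s, so v(10) = -1 + (28.5) = 27.5 cm/s.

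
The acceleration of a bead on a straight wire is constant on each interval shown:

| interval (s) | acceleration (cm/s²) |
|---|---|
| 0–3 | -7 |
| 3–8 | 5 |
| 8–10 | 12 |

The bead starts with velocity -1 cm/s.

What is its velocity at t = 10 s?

27 cm/s

Δv equals the area under the a-t graph; then v = v₀ + Δv.
0–3 s: -7 × 3 = -21 cm/s
3–8 s: 5 × 5 = 25 cm/s
8–10 s: 12 × 2 = 24 cm/s
Δv = 28 cm/s, so v(10) = -1 + (28) = 27 cm/s.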